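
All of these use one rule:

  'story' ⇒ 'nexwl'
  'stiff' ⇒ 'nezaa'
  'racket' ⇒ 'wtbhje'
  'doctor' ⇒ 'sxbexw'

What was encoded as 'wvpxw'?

s(18)→n(13) and t(19)→e(4) fit y≡17x+19 (mod 26); the inverse of 17 mod 26 is 23. This is an affine cipher: with a=0,…,z=25, each position x becomes (17x+19) mod 26.
Reversing it on wvpxw: w(22)→23·(22−19)≡17=r; v(21)→23·(21−19)≡20=u; p(15)→23·(15−19)≡12=m; x(23)→23·(23−19)≡14=o; w(22)→23·(22−19)≡17=r (all mod 26).

rumor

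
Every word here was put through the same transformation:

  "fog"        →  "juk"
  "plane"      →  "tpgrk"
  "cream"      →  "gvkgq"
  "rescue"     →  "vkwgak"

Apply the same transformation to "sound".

wuarh

The shift depends on letter class: consonant f→j is +4, but vowel o→u is +6. Two shifts are in play — +6 for a/e/i/o/u, +4 for every other letter.
On sound: s(cons)+4=w, o(vowel)+6=u, u(vowel)+6=a, n(cons)+4=r, d(cons)+4=h.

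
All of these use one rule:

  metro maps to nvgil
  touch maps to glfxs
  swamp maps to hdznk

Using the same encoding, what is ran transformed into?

izm

This is the alphabet-reversal cipher (Atbash): a becomes z, b becomes y, etc.
Applying it to ran: r↔i, a↔z, n↔m.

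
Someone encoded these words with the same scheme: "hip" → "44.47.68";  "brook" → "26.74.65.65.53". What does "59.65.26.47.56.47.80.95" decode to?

h(#8)→44 and i(#9)→47: differences scale by 3, so n = 3·pos + 20. The formula is n = 3×(alphabet index, a=1) + 20.
Undoing it on 59.65.26.47.56.47.80.95: 59→(59−20)÷3=13=m, 65→(65−20)÷3=15=o, 26→(26−20)÷3=2=b, 47→(47−20)÷3=9=i, 56→(56−20)÷3=12=l, 47→(47−20)÷3=9=i, 80→(80−20)÷3=20=t, 95→(95−20)÷3=25=y.

mobility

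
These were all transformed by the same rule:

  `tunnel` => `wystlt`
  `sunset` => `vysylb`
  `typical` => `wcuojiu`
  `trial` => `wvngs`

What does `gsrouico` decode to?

In tunnel: t→w is +3, u→y is +4, n→s is +5, n→t is +6 — the shift increases by 1 each position. Each letter shifts forward by (position + 3), i.e. 3, 4, 5, … — the shift grows by one for each successive letter.
Reversing it on gsrouico: g−3=d, s−4=o, r−5=m, o−6=i, u−7=n, i−8=a, c−9=t, o−10=e.

dominate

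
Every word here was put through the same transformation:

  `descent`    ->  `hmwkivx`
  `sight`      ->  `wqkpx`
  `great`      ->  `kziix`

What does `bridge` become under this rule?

fzmlkm

Shifts by position in descent: pos 0: d→h (+4), pos 1: e→m (+8), pos 2: s→w (+4), pos 3: c→k (+8) — repeating every 2. The shifts repeat in a cycle of length 2: positions 0,1,… shift by +4, +8, then the pattern repeats.
On bridge: b+4=f, r+8=z, i+4=m, d+8=l, g+4=k, e+8=m.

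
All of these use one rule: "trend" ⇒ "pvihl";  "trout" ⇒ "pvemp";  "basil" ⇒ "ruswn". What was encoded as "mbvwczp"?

upright

t(19)→p(15) and r(17)→v(21) fit y≡23x+20 (mod 26); the inverse of 23 mod 26 is 17. Treating letters as 0–25, the rule is x ↦ 23x + 20 (mod 26).
Decoding mbvwczp: m(12)→17·(12−20)≡20=u; b(1)→17·(1−20)≡15=p; v(21)→17·(21−20)≡17=r; w(22)→17·(22−20)≡8=i; c(2)→17·(2−20)≡6=g; z(25)→17·(25−20)≡7=h; p(15)→17·(15−20)≡19=t (all mod 26).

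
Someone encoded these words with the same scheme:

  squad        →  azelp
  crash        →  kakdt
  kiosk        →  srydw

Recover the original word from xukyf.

plant

In squad: s→a is +8, q→z is +9, u→e is +10, a→l is +11 — the shift increases by 1 each position. Each letter shifts forward by (position + 8), i.e. 8, 9, 10, … — the shift grows by one for each successive letter.
Reversing it on xukyf: x−8=p, u−9=l, k−10=a, y−11=n, f−12=t.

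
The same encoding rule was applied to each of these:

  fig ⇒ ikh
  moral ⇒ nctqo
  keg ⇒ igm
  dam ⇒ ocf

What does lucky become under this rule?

The output letters match the input read backwards, each shifted +2: fig reversed is gif. Two steps: reverse the string, then apply a Caesar shift of +2.
On lucky: reverse → ykcul; then shift: y+2=a, k+2=m, c+2=e, u+2=w, l+2=n.

amewn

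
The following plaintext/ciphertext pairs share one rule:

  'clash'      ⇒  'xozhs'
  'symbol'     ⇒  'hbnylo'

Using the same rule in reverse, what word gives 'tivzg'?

Each pair mirrors across the alphabet (c↔x, l↔o, a↔z): positions sum to 25. Each letter is replaced by its mirror in the alphabet: a↔z, b↔y, c↔x, and so on (the Atbash cipher).
Undoing it on tivzg: t↔g, i↔r, v↔e, z↔a, g↔t.

great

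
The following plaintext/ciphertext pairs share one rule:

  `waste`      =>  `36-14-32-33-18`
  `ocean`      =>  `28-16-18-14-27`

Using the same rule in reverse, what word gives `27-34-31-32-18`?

Letters become their 1-based position plus 13 (so a→14, b→15, …).
Decoding 27-34-31-32-18: 27→(27−13)÷1=14=n, 34→(34−13)÷1=21=u, 31→(31−13)÷1=18=r, 32→(32−13)÷1=19=s, 18→(18−13)÷1=5=e.

nurse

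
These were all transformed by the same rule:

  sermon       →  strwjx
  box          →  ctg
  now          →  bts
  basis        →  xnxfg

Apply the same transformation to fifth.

myknk

The output letters match the input read backwards, each shifted +5: sermon reversed is nomres. Two steps: reverse the string, then apply a Caesar shift of +5.
On fifth: reverse → htfif; then shift: h+5=m, t+5=y, f+5=k, i+5=n, f+5=k.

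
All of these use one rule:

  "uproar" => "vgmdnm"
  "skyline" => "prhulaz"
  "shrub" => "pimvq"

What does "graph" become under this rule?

Treating letters as 0–25, the rule is x ↦ 3x + 13 (mod 26).
On graph: g(6)→3·6+13≡5=f; r(17)→3·17+13≡12=m; a(0)→3·0+13≡13=n; p(15)→3·15+13≡6=g; h(7)→3·7+13≡8=i (all mod 26).

fmngi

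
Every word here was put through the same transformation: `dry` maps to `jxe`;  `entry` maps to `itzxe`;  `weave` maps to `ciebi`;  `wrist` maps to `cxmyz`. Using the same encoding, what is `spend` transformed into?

The shift depends on letter class: consonant d→j is +6, but vowel e→i is +4. Two shifts are in play — +4 for a/e/i/o/u, +6 for every other letter.
Applying it to spend: s(cons)+6=y, p(cons)+6=v, e(vowel)+4=i, n(cons)+6=t, d(cons)+6=j.

yvitj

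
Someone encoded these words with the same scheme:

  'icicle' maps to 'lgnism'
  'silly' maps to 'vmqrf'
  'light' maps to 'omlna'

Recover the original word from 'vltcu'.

In icicle: i→l is +3, c→g is +4, i→n is +5, c→i is +6 — the shift increases by 1 each position. Letter i (0-indexed) is shifted by i+3, so successive shifts are 3, 4, 5, ….
Decoding vltcu: v−3=s, l−4=h, t−5=o, c−6=w, u−7=n.

shown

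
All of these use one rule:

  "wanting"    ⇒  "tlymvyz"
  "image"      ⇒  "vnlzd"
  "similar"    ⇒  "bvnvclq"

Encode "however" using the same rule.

w(22)→t(19) and a(0)→l(11) fit y≡11x+11 (mod 26); the inverse of 11 mod 26 is 19. This is an affine cipher: with a=0,…,z=25, each position x becomes (11x+11) mod 26.
For however: h(7)→11·7+11≡10=k; o(14)→11·14+11≡9=j; w(22)→11·22+11≡19=t; e(4)→11·4+11≡3=d; v(21)→11·21+11≡8=i; e(4)→11·4+11≡3=d; r(17)→11·17+11≡16=q (all mod 26).

kjtdidq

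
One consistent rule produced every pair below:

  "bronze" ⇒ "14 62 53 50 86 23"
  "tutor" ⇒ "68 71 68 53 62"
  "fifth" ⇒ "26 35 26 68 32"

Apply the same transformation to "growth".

With a=1..z=26, the number is 3·pos + 8.
Applying it to growth: g=7→29, r=18→62, o=15→53, w=23→77, t=20→68, h=8→32.

29 62 53 77 68 32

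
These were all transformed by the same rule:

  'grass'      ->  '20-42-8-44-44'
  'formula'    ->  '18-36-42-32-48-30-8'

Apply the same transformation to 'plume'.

38-30-48-32-16

g(#7)→20 and r(#18)→42: differences scale by 2, so n = 2·pos + 6. With a=1..z=26, the number is 2·pos + 6.
On plume: p=16→38, l=12→30, u=21→48, m=13→32, e=5→16.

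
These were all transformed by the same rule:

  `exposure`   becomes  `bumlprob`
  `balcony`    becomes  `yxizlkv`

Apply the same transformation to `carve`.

zxosb

Compare letters: e→b is +23, x→u is +23, p→m is +23 — a constant shift. This is a Caesar cipher with shift 23.
On carve: c+23=z, a+23=x, r+23=o, v+23=s, e+23=b.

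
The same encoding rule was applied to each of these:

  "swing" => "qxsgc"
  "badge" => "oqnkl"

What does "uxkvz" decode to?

plank

Read the word backwards and shift each letter +10.
Undoing it on uxkvz: shift back: u−10=k, x−10=n, k−10=a, v−10=l, z−10=p → knalp; then reverse → plank.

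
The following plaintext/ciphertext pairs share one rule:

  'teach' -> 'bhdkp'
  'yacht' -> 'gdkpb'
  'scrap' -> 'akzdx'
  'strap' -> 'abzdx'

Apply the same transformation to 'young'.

Two shifts are in play — +3 for a/e/i/o/u, +8 for every other letter.
On young: y(cons)+8=g, o(vowel)+3=r, u(vowel)+3=x, n(cons)+8=v, g(cons)+8=o.

grxvo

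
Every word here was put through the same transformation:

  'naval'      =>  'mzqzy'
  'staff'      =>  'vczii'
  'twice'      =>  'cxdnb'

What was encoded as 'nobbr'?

creek

Treating letters as 0–25, the rule is x ↦ 7x + 25 (mod 26).
Reversing it on nobbr: n(13)→15·(13−25)≡2=c; o(14)→15·(14−25)≡17=r; b(1)→15·(1−25)≡4=e; b(1)→15·(1−25)≡4=e; r(17)→15·(17−25)≡10=k (all mod 26).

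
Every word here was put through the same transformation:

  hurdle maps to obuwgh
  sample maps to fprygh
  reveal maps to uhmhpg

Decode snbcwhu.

founder

h(7)→o(14) and u(20)→b(1) fit y≡11x+15 (mod 26); the inverse of 11 mod 26 is 19. Each letter's alphabet position (a=0..z=25) is mapped through 11·x+15 mod 26 — an affine cipher.
Reversing it on snbcwhu: s(18)→19·(18−15)≡5=f; n(13)→19·(13−15)≡14=o; b(1)→19·(1−15)≡20=u; c(2)→19·(2−15)≡13=n; w(22)→19·(22−15)≡3=d; h(7)→19·(7−15)≡4=e; u(20)→19·(20−15)≡17=r (all mod 26).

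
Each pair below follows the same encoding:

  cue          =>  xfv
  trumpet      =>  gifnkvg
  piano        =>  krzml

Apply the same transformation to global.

Each pair mirrors across the alphabet (c↔x, u↔f, e↔v): positions sum to 25. Each letter is replaced by its mirror in the alphabet: a↔z, b↔y, c↔x, and so on (the Atbash cipher).
For global: g↔t, l↔o, o↔l, b↔y, a↔z, l↔o.

tolyzo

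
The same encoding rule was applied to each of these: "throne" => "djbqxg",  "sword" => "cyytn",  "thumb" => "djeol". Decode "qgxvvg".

gentle

Shifts by position in throne: pos 0: t→d (+10), pos 1: h→j (+2), pos 2: r→b (+10), pos 3: o→q (+2) — repeating every 2. It's a Vigenère-style cipher with numeric key [10,2]: position i shifts by key[i mod 2].
Decoding qgxvvg: q−10=g, g−2=e, x−10=n, v−2=t, v−10=l, g−2=e.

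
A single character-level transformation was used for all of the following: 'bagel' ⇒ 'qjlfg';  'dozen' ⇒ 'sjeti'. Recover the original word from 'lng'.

The output letters match the input read backwards, each shifted +5: bagel reversed is legab. Read the word backwards and shift each letter +5.
Decoding lng: shift back: l−5=g, n−5=i, g−5=b → gib; then reverse → big.

big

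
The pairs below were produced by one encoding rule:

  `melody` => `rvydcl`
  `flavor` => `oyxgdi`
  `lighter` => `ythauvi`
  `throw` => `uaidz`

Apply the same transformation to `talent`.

uxyvku

m(12)→r(17) and e(4)→v(21) fit y≡19x+23 (mod 26); the inverse of 19 mod 26 is 11. This is an affine cipher: with a=0,…,z=25, each position x becomes (19x+23) mod 26.
On talent: t(19)→19·19+23≡20=u; a(0)→19·0+23≡23=x; l(11)→19·11+23≡24=y; e(4)→19·4+23≡21=v; n(13)→19·13+23≡10=k; t(19)→19·19+23≡20=u (all mod 26).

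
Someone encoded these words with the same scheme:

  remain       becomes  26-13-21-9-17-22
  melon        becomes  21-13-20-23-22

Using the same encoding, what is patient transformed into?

Letters become their 1-based position plus 8 (so a→9, b→10, …).
On patient: p=16→24, a=1→9, t=20→28, i=9→17, e=5→13, n=14→22, t=20→28.

24-9-28-17-13-22-28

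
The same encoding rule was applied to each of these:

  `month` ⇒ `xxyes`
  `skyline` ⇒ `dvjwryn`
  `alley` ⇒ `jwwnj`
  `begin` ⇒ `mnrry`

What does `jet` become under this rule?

une

The shift depends on letter class: consonant m→x is +11, but vowel o→x is +9. The rule splits by letter class: vowels +9, consonants +11.
For jet: j(cons)+11=u, e(vowel)+9=n, t(cons)+11=e.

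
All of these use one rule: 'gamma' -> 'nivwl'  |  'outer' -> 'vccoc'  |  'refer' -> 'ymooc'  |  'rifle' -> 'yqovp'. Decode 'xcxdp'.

quote

In gamma: g→n is +7, a→i is +8, m→v is +9, m→w is +10 — the shift increases by 1 each position. Letter i (0-indexed) is shifted by i+7, so successive shifts are 7, 8, 9, ….
Undoing it on xcxdp: x−7=q, c−8=u, x−9=o, d−10=t, p−11=e.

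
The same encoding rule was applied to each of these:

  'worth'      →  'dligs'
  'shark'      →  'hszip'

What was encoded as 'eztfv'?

vague

Each pair mirrors across the alphabet (w↔d, o↔l, r↔i): positions sum to 25. Each letter is replaced by its mirror in the alphabet: a↔z, b↔y, c↔x, and so on (the Atbash cipher).
Decoding eztfv: e↔v, z↔a, t↔g, f↔u, v↔e.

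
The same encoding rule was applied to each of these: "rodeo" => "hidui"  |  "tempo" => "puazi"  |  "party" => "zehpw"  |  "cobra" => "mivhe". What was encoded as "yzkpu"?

r(17)→h(7) and o(14)→i(8) fit y≡17x+4 (mod 26); the inverse of 17 mod 26 is 23. Each letter's alphabet position (a=0..z=25) is mapped through 17·x+4 mod 26 — an affine cipher.
Reversing it on yzkpu: y(24)→23·(24−4)≡18=s; z(25)→23·(25−4)≡15=p; k(10)→23·(10−4)≡8=i; p(15)→23·(15−4)≡19=t; u(20)→23·(20−4)≡4=e (all mod 26).

spite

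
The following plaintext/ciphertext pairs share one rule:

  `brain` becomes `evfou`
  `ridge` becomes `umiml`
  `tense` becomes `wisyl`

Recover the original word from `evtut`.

broom

In brain: b→e is +3, r→v is +4, a→f is +5, i→o is +6 — the shift increases by 1 each position. The shift increases by 1 at each position, starting from +3: 3, 4, 5, ….
Decoding evtut: e−3=b, v−4=r, t−5=o, u−6=o, t−7=m.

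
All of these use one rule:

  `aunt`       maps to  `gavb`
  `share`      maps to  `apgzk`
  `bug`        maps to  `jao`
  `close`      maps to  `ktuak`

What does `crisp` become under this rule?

The rule splits by letter class: vowels +6, consonants +8.
On crisp: c(cons)+8=k, r(cons)+8=z, i(vowel)+6=o, s(cons)+8=a, p(cons)+8=x.

kzoax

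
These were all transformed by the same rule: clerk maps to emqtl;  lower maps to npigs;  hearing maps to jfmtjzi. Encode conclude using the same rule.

Shifts by position in clerk: pos 0: c→e (+2), pos 1: l→m (+1), pos 2: e→q (+12), pos 3: r→t (+2), pos 4: k→l (+1) — repeating every 3. A repeating key of period 3 is used — shifts +2, +1, +12 over and over.
Applying it to conclude: c+2=e, o+1=p, n+12=z, c+2=e, l+1=m, u+12=g, d+2=f, e+1=f.

epzemgff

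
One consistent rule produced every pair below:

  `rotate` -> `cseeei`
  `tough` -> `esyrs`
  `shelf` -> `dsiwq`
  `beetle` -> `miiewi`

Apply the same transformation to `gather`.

The shift depends on letter class: consonant r→c is +11, but vowel o→s is +4. The rule splits by letter class: vowels +4, consonants +11.
On gather: g(cons)+11=r, a(vowel)+4=e, t(cons)+11=e, h(cons)+11=s, e(vowel)+4=i, r(cons)+11=c.

reesic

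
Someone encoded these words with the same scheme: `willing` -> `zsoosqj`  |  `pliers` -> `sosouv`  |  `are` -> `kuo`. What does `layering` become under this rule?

okbousqj

The shift depends on letter class: consonant w→z is +3, but vowel i→s is +10. Two shifts are in play — +10 for a/e/i/o/u, +3 for every other letter.
On layering: l(cons)+3=o, a(vowel)+10=k, y(cons)+3=b, e(vowel)+10=o, r(cons)+3=u, i(vowel)+10=s, n(cons)+3=q, g(cons)+3=j.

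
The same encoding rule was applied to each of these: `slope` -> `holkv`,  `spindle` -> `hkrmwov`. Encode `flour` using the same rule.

Each pair mirrors across the alphabet (s↔h, l↔o, o↔l): positions sum to 25. This is the alphabet-reversal cipher (Atbash): a becomes z, b becomes y, etc.
On flour: f↔u, l↔o, o↔l, u↔f, r↔i.

uolfi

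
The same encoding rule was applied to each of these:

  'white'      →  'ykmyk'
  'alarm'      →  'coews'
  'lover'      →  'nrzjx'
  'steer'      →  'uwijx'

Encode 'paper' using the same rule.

Each letter shifts forward by (position + 2), i.e. 2, 3, 4, … — the shift grows by one for each successive letter.
Applying it to paper: p+2=r, a+3=d, p+4=t, e+5=j, r+6=x.

rdtjx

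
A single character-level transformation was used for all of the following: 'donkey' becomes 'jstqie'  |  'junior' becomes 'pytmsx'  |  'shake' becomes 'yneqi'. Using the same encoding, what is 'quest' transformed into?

The rule splits by letter class: vowels +4, consonants +6.
For quest: q(cons)+6=w, u(vowel)+4=y, e(vowel)+4=i, s(cons)+6=y, t(cons)+6=z.

wyiyz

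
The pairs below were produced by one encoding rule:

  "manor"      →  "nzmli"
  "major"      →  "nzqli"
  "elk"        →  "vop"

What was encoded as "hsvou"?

Each pair mirrors across the alphabet (m↔n, a↔z, n↔m): positions sum to 25. Each letter is replaced by its mirror in the alphabet: a↔z, b↔y, c↔x, and so on (the Atbash cipher).
Reversing it on hsvou: h↔s, s↔h, v↔e, o↔l, u↔f.

shelf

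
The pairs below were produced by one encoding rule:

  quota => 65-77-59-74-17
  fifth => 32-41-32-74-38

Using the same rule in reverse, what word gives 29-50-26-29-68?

Each letter becomes 3×(its alphabet position, a=1..z=26) + 14.
Undoing it on 29-50-26-29-68: 29→(29−14)÷3=5=e, 50→(50−14)÷3=12=l, 26→(26−14)÷3=4=d, 29→(29−14)÷3=5=e, 68→(68−14)÷3=18=r.

elder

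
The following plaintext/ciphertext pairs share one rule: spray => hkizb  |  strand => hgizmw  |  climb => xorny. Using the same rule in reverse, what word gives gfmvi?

tuner

Letters are reflected about the middle of the alphabet (position → 25−position): Atbash.
Decoding gfmvi: g↔t, f↔u, m↔n, v↔e, i↔r.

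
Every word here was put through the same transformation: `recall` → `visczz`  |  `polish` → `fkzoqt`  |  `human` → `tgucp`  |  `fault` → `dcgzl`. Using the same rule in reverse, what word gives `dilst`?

fetch

r(17)→v(21) and e(4)→i(8) fit y≡21x+2 (mod 26); the inverse of 21 mod 26 is 5. This is an affine cipher: with a=0,…,z=25, each position x becomes (21x+2) mod 26.
Reversing it on dilst: d(3)→5·(3−2)≡5=f; i(8)→5·(8−2)≡4=e; l(11)→5·(11−2)≡19=t; s(18)→5·(18−2)≡2=c; t(19)→5·(19−2)≡7=h (all mod 26).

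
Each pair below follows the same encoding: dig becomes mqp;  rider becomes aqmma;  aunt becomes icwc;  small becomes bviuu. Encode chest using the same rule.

The shift depends on letter class: consonant d→m is +9, but vowel i→q is +8. The rule splits by letter class: vowels +8, consonants +9.
On chest: c(cons)+9=l, h(cons)+9=q, e(vowel)+8=m, s(cons)+9=b, t(cons)+9=c.

lqmbc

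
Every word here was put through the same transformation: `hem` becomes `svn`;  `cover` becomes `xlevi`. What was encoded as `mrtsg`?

night

Each pair mirrors across the alphabet (h↔s, e↔v, m↔n): positions sum to 25. Letters are reflected about the middle of the alphabet (position → 25−position): Atbash.
Undoing it on mrtsg: m↔n, r↔i, t↔g, s↔h, g↔t.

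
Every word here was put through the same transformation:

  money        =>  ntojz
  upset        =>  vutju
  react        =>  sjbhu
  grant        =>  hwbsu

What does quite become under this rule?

Shifts by position in money: pos 0: m→n (+1), pos 1: o→t (+5), pos 2: n→o (+1), pos 3: e→j (+5) — repeating every 2. It's a Vigenère-style cipher with numeric key [1,5]: position i shifts by key[i mod 2].
For quite: q+1=r, u+5=z, i+1=j, t+5=y, e+1=f.

rzjyf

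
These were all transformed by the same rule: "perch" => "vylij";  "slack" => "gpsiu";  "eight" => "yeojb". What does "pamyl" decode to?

p(15)→v(21) and e(4)→y(24) fit y≡21x+18 (mod 26); the inverse of 21 mod 26 is 5. This is an affine cipher: with a=0,…,z=25, each position x becomes (21x+18) mod 26.
Undoing it on pamyl: p(15)→5·(15−18)≡11=l; a(0)→5·(0−18)≡14=o; m(12)→5·(12−18)≡22=w; y(24)→5·(24−18)≡4=e; l(11)→5·(11−18)≡17=r (all mod 26).

lower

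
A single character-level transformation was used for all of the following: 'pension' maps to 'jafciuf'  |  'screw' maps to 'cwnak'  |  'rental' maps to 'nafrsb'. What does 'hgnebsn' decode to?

This is an affine cipher: with a=0,…,z=25, each position x becomes (15x+18) mod 26.
Undoing it on hgnebsn: h(7)→7·(7−18)≡1=b; g(6)→7·(6−18)≡20=u; n(13)→7·(13−18)≡17=r; e(4)→7·(4−18)≡6=g; b(1)→7·(1−18)≡11=l; s(18)→7·(18−18)≡0=a; n(13)→7·(13−18)≡17=r (all mod 26).

burglar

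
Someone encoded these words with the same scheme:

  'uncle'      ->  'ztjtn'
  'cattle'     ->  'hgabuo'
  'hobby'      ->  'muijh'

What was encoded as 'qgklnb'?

In uncle: u→z is +5, n→t is +6, c→j is +7, l→t is +8 — the shift increases by 1 each position. The shift increases by 1 at each position, starting from +5: 5, 6, 7, ….
Decoding qgklnb: q−5=l, g−6=a, k−7=d, l−8=d, n−9=e, b−10=r.

ladder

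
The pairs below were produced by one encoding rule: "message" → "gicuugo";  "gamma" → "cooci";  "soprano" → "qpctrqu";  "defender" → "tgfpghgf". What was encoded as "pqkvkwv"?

tuition

The output letters match the input read backwards, each shifted +2: message reversed is egassem. Read the word backwards and shift each letter +2.
Decoding pqkvkwv: shift back: p−2=n, q−2=o, k−2=i, v−2=t, k−2=i, w−2=u, v−2=t → noitiut; then reverse → tuition.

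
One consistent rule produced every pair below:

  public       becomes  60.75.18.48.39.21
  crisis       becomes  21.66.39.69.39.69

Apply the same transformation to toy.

72.57.87

p(#16)→60 and u(#21)→75: differences scale by 3, so n = 3·pos + 12. The formula is n = 3×(alphabet index, a=1) + 12.
Applying it to toy: t=20→72, o=15→57, y=25→87.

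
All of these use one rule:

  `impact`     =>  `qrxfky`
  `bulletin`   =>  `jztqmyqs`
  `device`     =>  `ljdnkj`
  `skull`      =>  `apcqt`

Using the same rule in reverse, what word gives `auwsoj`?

sponge

Shifts by position in impact: pos 0: i→q (+8), pos 1: m→r (+5), pos 2: p→x (+8), pos 3: a→f (+5) — repeating every 2. It's a Vigenère-style cipher with numeric key [8,5]: position i shifts by key[i mod 2].
Decoding auwsoj: a−8=s, u−5=p, w−8=o, s−5=n, o−8=g, j−5=e.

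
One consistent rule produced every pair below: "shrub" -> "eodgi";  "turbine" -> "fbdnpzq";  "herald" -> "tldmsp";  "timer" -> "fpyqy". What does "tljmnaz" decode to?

hexagon

Shifts by position in shrub: pos 0: s→e (+12), pos 1: h→o (+7), pos 2: r→d (+12), pos 3: u→g (+12), pos 4: b→i (+7) — repeating every 3. A repeating key of period 3 is used — shifts +12, +7, +12 over and over.
Reversing it on tljmnaz: t−12=h, l−7=e, j−12=x, m−12=a, n−7=g, a−12=o, z−12=n.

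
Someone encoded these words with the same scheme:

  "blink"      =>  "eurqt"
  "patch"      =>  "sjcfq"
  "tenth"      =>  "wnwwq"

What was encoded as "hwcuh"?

Shifts by position in blink: pos 0: b→e (+3), pos 1: l→u (+9), pos 2: i→r (+9), pos 3: n→q (+3), pos 4: k→t (+9) — repeating every 3. A repeating key of period 3 is used — shifts +3, +9, +9 over and over.
Reversing it on hwcuh: h−3=e, w−9=n, c−9=t, u−3=r, h−9=y.

entry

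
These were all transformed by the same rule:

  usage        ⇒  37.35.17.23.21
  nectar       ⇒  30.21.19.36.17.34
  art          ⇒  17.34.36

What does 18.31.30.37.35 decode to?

bonus

u is letter #21 and maps to 37: an offset of 16. The number is (letter's place in the alphabet, a=1) + 16.
Reversing it on 18.31.30.37.35: 18→(18−16)÷1=2=b, 31→(31−16)÷1=15=o, 30→(30−16)÷1=14=n, 37→(37−16)÷1=21=u, 35→(35−16)÷1=19=s.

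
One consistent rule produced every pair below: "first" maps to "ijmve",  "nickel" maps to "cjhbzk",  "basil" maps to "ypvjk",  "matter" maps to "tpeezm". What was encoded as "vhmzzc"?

screen

f(5)→i(8) and i(8)→j(9) fit y≡9x+15 (mod 26); the inverse of 9 mod 26 is 3. This is an affine cipher: with a=0,…,z=25, each position x becomes (9x+15) mod 26.
Undoing it on vhmzzc: v(21)→3·(21−15)≡18=s; h(7)→3·(7−15)≡2=c; m(12)→3·(12−15)≡17=r; z(25)→3·(25−15)≡4=e; z(25)→3·(25−15)≡4=e; c(2)→3·(2−15)≡13=n (all mod 26).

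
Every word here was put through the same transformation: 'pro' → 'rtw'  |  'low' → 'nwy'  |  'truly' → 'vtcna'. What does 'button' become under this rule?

dcvvwp

The shift depends on letter class: consonant p→r is +2, but vowel o→w is +8. Vowels shift forward by 8 and consonants shift forward by 2.
For button: b(cons)+2=d, u(vowel)+8=c, t(cons)+2=v, t(cons)+2=v, o(vowel)+8=w, n(cons)+2=p.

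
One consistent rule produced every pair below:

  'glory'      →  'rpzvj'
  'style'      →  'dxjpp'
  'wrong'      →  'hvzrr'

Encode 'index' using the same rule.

troii

Shifts by position in glory: pos 0: g→r (+11), pos 1: l→p (+4), pos 2: o→z (+11), pos 3: r→v (+4) — repeating every 2. A repeating key of period 2 is used — shifts +11, +4 over and over.
Applying it to index: i+11=t, n+4=r, d+11=o, e+4=i, x+11=i.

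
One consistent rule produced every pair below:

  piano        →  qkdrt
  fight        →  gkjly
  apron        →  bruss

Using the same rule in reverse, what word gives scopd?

rally

In piano: p→q is +1, i→k is +2, a→d is +3, n→r is +4 — the shift increases by 1 each position. Each letter shifts forward by (position + 1), i.e. 1, 2, 3, … — the shift grows by one for each successive letter.
Decoding scopd: s−1=r, c−2=a, o−3=l, p−4=l, d−5=y.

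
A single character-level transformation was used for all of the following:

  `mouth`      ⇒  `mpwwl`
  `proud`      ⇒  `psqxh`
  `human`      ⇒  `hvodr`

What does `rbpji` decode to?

range

Letter i (0-indexed) is shifted by i+0, so successive shifts are 0, 1, 2, ….
Undoing it on rbpji: r−0=r, b−1=a, p−2=n, j−3=g, i−4=e.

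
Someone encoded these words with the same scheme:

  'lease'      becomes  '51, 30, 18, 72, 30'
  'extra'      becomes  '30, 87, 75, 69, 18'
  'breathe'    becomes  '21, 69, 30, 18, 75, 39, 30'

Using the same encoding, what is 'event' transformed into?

l(#12)→51 and e(#5)→30: differences scale by 3, so n = 3·pos + 15. With a=1..z=26, the number is 3·pos + 15.
For event: e=5→30, v=22→81, e=5→30, n=14→57, t=20→75.

30, 81, 30, 57, 75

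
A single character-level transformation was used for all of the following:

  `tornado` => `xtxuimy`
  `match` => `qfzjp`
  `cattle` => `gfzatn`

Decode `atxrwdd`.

In tornado: t→x is +4, o→t is +5, r→x is +6, n→u is +7 — the shift increases by 1 each position. Each letter shifts forward by (position + 4), i.e. 4, 5, 6, … — the shift grows by one for each successive letter.
Undoing it on atxrwdd: a−4=w, t−5=o, x−6=r, r−7=k, w−8=o, d−9=u, d−10=t.

workout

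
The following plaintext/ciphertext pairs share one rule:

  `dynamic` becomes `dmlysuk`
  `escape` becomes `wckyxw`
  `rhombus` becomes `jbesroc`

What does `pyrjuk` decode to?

fabric

d(3)→d(3) and y(24)→m(12) fit y≡19x+24 (mod 26); the inverse of 19 mod 26 is 11. Each letter's alphabet position (a=0..z=25) is mapped through 19·x+24 mod 26 — an affine cipher.
Decoding pyrjuk: p(15)→11·(15−24)≡5=f; y(24)→11·(24−24)≡0=a; r(17)→11·(17−24)≡1=b; j(9)→11·(9−24)≡17=r; u(20)→11·(20−24)≡8=i; k(10)→11·(10−24)≡2=c (all mod 26).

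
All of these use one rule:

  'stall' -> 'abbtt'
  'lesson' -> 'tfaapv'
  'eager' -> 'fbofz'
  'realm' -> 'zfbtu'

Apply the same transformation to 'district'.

ljabzjkb

The shift depends on letter class: consonant s→a is +8, but vowel a→b is +1. Two shifts are in play — +1 for a/e/i/o/u, +8 for every other letter.
For district: d(cons)+8=l, i(vowel)+1=j, s(cons)+8=a, t(cons)+8=b, r(cons)+8=z, i(vowel)+1=j, c(cons)+8=k, t(cons)+8=b.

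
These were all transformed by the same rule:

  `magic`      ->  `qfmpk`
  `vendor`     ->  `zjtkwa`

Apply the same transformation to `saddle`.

The shift increases by 1 at each position, starting from +4: 4, 5, 6, ….
Applying it to saddle: s+4=w, a+5=f, d+6=j, d+7=k, l+8=t, e+9=n.

wfjktn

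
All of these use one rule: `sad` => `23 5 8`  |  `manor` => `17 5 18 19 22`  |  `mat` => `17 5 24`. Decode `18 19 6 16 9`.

noble

s is letter #19 and maps to 23: an offset of 4. Each letter is replaced by its alphabet position (a=1..z=26) + 4.
Decoding 18 19 6 16 9: 18→(18−4)÷1=14=n, 19→(19−4)÷1=15=o, 6→(6−4)÷1=2=b, 16→(16−4)÷1=12=l, 9→(9−4)÷1=5=e.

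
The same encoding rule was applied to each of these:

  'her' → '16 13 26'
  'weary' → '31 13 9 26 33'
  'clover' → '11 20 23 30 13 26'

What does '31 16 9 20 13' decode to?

whale

The number is (letter's place in the alphabet, a=1) + 8.
Undoing it on 31 16 9 20 13: 31→(31−8)÷1=23=w, 16→(16−8)÷1=8=h, 9→(9−8)÷1=1=a, 20→(20−8)÷1=12=l, 13→(13−8)÷1=5=e.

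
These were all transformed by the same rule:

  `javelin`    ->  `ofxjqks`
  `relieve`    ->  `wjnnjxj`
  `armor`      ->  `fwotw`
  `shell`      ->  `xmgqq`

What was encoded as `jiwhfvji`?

educated

It's a Vigenère-style cipher with numeric key [5,5,2]: position i shifts by key[i mod 3].
Undoing it on jiwhfvji: j−5=e, i−5=d, w−2=u, h−5=c, f−5=a, v−2=t, j−5=e, i−5=d.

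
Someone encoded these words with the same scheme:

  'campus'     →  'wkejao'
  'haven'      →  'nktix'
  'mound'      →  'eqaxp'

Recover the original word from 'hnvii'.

Each letter's alphabet position (a=0..z=25) is mapped through 19·x+10 mod 26 — an affine cipher.
Reversing it on hnvii: h(7)→11·(7−10)≡19=t; n(13)→11·(13−10)≡7=h; v(21)→11·(21−10)≡17=r; i(8)→11·(8−10)≡4=e; i(8)→11·(8−10)≡4=e (all mod 26).

three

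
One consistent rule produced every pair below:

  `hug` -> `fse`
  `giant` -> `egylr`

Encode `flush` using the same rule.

djsqf

Compare letters: h→f is +24, u→s is +24, g→e is +24 — a constant shift. It's a constant shift of +24 (ROT24).
On flush: f+24=d, l+24=j, u+24=s, s+24=q, h+24=f.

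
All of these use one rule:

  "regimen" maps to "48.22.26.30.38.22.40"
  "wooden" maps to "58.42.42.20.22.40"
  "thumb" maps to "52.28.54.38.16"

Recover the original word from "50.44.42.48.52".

r(#18)→48 and e(#5)→22: differences scale by 2, so n = 2·pos + 12. The formula is n = 2×(alphabet index, a=1) + 12.
Reversing it on 50.44.42.48.52: 50→(50−12)÷2=19=s, 44→(44−12)÷2=16=p, 42→(42−12)÷2=15=o, 48→(48−12)÷2=18=r, 52→(52−12)÷2=20=t.

sport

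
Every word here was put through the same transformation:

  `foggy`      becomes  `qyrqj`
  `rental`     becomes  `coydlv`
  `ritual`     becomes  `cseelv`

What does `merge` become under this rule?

xocqp

The shifts repeat in a cycle of length 2: positions 0,1,… shift by +11, +10, then the pattern repeats.
On merge: m+11=x, e+10=o, r+11=c, g+10=q, e+11=p.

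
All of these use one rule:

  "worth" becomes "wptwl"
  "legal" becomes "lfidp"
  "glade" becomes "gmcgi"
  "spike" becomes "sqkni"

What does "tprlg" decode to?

topic

In worth: w→w is +0, o→p is +1, r→t is +2, t→w is +3 — the shift increases by 1 each position. Letter i (0-indexed) is shifted by i+0, so successive shifts are 0, 1, 2, ….
Decoding tprlg: t−0=t, p−1=o, r−2=p, l−3=i, g−4=c.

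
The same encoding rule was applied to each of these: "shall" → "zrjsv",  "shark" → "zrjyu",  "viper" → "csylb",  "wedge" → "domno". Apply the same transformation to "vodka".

Shifts by position in shall: pos 0: s→z (+7), pos 1: h→r (+10), pos 2: a→j (+9), pos 3: l→s (+7), pos 4: l→v (+10) — repeating every 3. The shifts repeat in a cycle of length 3: positions 0,1,… shift by +7, +10, +9, then the pattern repeats.
For vodka: v+7=c, o+10=y, d+9=m, k+7=r, a+10=k.

cymrk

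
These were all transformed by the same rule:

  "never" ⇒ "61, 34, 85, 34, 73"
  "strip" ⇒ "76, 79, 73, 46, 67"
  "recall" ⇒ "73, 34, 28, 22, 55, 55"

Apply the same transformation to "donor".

31, 64, 61, 64, 73

The formula is n = 3×(alphabet index, a=1) + 19.
Applying it to donor: d=4→31, o=15→64, n=14→61, o=15→64, r=18→73.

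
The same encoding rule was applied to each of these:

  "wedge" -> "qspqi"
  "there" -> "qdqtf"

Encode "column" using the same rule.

zygxao

The output letters match the input read backwards, each shifted +12: wedge reversed is egdew. Read the word backwards and shift each letter +12.
On column: reverse → nmuloc; then shift: n+12=z, m+12=y, u+12=g, l+12=x, o+12=a, c+12=o.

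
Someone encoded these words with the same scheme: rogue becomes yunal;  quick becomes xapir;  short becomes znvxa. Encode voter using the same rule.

A repeating key of period 2 is used — shifts +7, +6 over and over.
On voter: v+7=c, o+6=u, t+7=a, e+6=k, r+7=y.

cuaky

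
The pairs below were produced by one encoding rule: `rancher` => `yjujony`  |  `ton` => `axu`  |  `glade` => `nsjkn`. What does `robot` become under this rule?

yxixa

The shift depends on letter class: consonant r→y is +7, but vowel a→j is +9. Vowels shift forward by 9 and consonants shift forward by 7.
For robot: r(cons)+7=y, o(vowel)+9=x, b(cons)+7=i, o(vowel)+9=x, t(cons)+7=a.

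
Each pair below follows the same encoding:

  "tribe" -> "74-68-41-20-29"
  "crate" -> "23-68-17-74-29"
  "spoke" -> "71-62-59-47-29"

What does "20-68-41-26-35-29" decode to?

With a=1..z=26, the number is 3·pos + 14.
Reversing it on 20-68-41-26-35-29: 20→(20−14)÷3=2=b, 68→(68−14)÷3=18=r, 41→(41−14)÷3=9=i, 26→(26−14)÷3=4=d, 35→(35−14)÷3=7=g, 29→(29−14)÷3=5=e.

bridge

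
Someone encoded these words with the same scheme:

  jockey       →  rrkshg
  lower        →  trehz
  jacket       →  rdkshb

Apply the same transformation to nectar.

vhkbdz

The shift depends on letter class: consonant j→r is +8, but vowel o→r is +3. Vowels shift forward by 3 and consonants shift forward by 8.
Applying it to nectar: n(cons)+8=v, e(vowel)+3=h, c(cons)+8=k, t(cons)+8=b, a(vowel)+3=d, r(cons)+8=z.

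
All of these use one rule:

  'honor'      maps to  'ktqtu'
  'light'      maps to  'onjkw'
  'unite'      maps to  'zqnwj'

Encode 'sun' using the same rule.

vzq

The shift depends on letter class: consonant h→k is +3, but vowel o→t is +5. Vowels shift forward by 5 and consonants shift forward by 3.
For sun: s(cons)+3=v, u(vowel)+5=z, n(cons)+3=q.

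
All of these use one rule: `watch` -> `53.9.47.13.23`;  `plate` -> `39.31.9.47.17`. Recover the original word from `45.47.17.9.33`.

w(#23)→53 and a(#1)→9: differences scale by 2, so n = 2·pos + 7. Each letter becomes 2×(its alphabet position, a=1..z=26) + 7.
Undoing it on 45.47.17.9.33: 45→(45−7)÷2=19=s, 47→(47−7)÷2=20=t, 17→(17−7)÷2=5=e, 9→(9−7)÷2=1=a, 33→(33−7)÷2=13=m.

steam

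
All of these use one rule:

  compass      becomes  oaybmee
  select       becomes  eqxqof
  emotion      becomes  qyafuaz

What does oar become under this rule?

amd

Each letter is shifted forward by 12 in the alphabet (a Caesar shift of +12).
For oar: o+12=a, a+12=m, r+12=d.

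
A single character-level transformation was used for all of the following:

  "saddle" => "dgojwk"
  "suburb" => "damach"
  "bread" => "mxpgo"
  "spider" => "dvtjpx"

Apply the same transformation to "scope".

dizvp

A repeating key of period 2 is used — shifts +11, +6 over and over.
For scope: s+11=d, c+6=i, o+11=z, p+6=v, e+11=p.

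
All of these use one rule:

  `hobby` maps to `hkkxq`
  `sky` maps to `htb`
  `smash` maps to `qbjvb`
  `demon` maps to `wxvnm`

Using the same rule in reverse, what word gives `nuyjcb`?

The output letters match the input read backwards, each shifted +9: hobby reversed is ybboh. The word is reversed, then every letter is shifted forward by 9.
Decoding nuyjcb: shift back: n−9=e, u−9=l, y−9=p, j−9=a, c−9=t, b−9=s → elpats; then reverse → staple.

staple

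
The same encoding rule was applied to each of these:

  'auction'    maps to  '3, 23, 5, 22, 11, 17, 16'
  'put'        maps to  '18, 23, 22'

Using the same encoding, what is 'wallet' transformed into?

25, 3, 14, 14, 7, 22

a is letter #1 and maps to 3: an offset of 2. Letters become their 1-based position plus 2 (so a→3, b→4, …).
Applying it to wallet: w=23→25, a=1→3, l=12→14, l=12→14, e=5→7, t=20→22.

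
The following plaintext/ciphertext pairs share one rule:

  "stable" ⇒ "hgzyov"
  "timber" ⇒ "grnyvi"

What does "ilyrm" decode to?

Each pair mirrors across the alphabet (s↔h, t↔g, a↔z): positions sum to 25. This is the alphabet-reversal cipher (Atbash): a becomes z, b becomes y, etc.
Undoing it on ilyrm: i↔r, l↔o, y↔b, r↔i, m↔n.

robin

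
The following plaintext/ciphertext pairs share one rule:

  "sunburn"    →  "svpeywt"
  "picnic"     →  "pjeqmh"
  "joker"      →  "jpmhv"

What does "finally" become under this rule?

fjpdpqe

In sunburn: s→s is +0, u→v is +1, n→p is +2, b→e is +3 — the shift increases by 1 each position. Each letter shifts forward by its position index (0, 1, 2, …) — the shift grows by one for each successive letter.
On finally: f+0=f, i+1=j, n+2=p, a+3=d, l+4=p, l+5=q, y+6=e.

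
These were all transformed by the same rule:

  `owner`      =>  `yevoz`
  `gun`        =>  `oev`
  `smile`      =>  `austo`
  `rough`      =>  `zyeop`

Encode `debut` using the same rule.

The shift depends on letter class: consonant w→e is +8, but vowel o→y is +10. Two shifts are in play — +10 for a/e/i/o/u, +8 for every other letter.
Applying it to debut: d(cons)+8=l, e(vowel)+10=o, b(cons)+8=j, u(vowel)+10=e, t(cons)+8=b.

lojeb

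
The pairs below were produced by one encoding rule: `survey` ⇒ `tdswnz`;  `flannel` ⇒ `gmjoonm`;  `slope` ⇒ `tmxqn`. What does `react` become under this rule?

Two shifts are in play — +9 for a/e/i/o/u, +1 for every other letter.
For react: r(cons)+1=s, e(vowel)+9=n, a(vowel)+9=j, c(cons)+1=d, t(cons)+1=u.

snjdu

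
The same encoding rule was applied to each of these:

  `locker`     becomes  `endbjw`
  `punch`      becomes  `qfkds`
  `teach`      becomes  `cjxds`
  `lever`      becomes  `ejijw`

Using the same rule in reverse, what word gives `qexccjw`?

l(11)→e(4) and o(14)→n(13) fit y≡3x+23 (mod 26); the inverse of 3 mod 26 is 9. This is an affine cipher: with a=0,…,z=25, each position x becomes (3x+23) mod 26.
Decoding qexccjw: q(16)→9·(16−23)≡15=p; e(4)→9·(4−23)≡11=l; x(23)→9·(23−23)≡0=a; c(2)→9·(2−23)≡19=t; c(2)→9·(2−23)≡19=t; j(9)→9·(9−23)≡4=e; w(22)→9·(22−23)≡17=r (all mod 26).

platter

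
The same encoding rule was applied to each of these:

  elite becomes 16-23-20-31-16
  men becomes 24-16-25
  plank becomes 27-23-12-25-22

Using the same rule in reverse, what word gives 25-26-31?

e is letter #5 and maps to 16: an offset of 11. Letters become their 1-based position plus 11 (so a→12, b→13, …).
Decoding 25-26-31: 25→(25−11)÷1=14=n, 26→(26−11)÷1=15=o, 31→(31−11)÷1=20=t.

not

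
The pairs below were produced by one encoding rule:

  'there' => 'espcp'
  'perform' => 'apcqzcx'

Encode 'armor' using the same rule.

lcxzc

Compare letters: t→e is +11, h→s is +11, e→p is +11 — a constant shift. Every letter moves 11 places later in the alphabet, wrapping around z→a.
For armor: a+11=l, r+11=c, m+11=x, o+11=z, r+11=c.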